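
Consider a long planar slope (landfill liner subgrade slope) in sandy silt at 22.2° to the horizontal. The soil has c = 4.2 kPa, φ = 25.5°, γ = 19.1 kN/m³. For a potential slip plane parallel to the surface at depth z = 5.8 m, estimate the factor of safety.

FS = 1.28

For an infinite slope with a slip plane parallel to the surface (no pore pressure): FS = [c + γz cos²β tanφ] / [γz sinβ cosβ].
γz = 19.1·5.8 = 110.78 kN/m²
Numerator = 4.2 + 110.78·cos²22.2°·tan25.5° = 4.2 + 110.78·0.8572·0.4770 = 49.496 kPa
Denominator = 110.78·sin22.2°·cos22.2° = 110.78·0.3778·0.9259 = 38.754 kPa
FS = 49.496 / 38.754 = 1.277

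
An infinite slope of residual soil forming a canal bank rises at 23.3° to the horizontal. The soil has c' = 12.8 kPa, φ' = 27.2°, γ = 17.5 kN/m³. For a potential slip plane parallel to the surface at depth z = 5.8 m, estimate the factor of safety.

For an infinite slope with a slip plane parallel to the surface (no pore pressure): FS = [c' + γz cos²β tanφ'] / [γz sinβ cosβ].
γz = 17.5·5.8 = 101.50 kN/m²
Numerator = 12.8 + 101.50·cos²23.3°·tan27.2° = 12.8 + 101.50·0.8435·0.5139 = 56.803 kPa
Denominator = 101.50·sin23.3°·cos23.3° = 101.50·0.3955·0.9184 = 36.874 kPa
FS = 56.803 / 36.874 = 1.540

FS = 1.54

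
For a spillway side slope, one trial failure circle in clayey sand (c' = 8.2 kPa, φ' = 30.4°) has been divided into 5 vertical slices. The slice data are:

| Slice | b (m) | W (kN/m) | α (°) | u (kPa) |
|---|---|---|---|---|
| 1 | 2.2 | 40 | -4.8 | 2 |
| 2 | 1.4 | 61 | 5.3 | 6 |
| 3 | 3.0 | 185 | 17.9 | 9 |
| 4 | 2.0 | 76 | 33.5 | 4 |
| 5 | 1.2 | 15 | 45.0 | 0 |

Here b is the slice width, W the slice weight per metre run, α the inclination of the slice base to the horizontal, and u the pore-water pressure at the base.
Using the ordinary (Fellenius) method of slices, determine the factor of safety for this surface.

FS = 2.37

Ordinary method of slices: FS = Σ[c'·Δl_i + (W_i cosα_i − u_i·Δl_i)·tanφ'] / Σ W_i sinα_i, with Δl_i = b_i / cosα_i.
Slice 1: Δl = 2.2/cos(-4.8°) = 2.208 m; N'_1 = 40·cos(-4.8°) − 2·2.208 = 35.4; c'Δl = 18.10; W sinα = -3.3
Slice 2: Δl = 1.4/cos5.3° = 1.406 m; N'_2 = 61·cos5.3° − 6·1.406 = 52.3; c'Δl = 11.53; W sinα = 5.6
Slice 3: Δl = 3.0/cos17.9° = 3.153 m; N'_3 = 185·cos17.9° − 9·3.153 = 147.7; c'Δl = 25.85; W sinα = 56.9
Slice 4: Δl = 2.0/cos33.5° = 2.398 m; N'_4 = 76·cos33.5° − 4·2.398 = 53.8; c'Δl = 19.67; W sinα = 41.9
Slice 5: Δl = 1.2/cos45.0° = 1.697 m; N'_5 = 15·cos45.0° − 0·1.697 = 10.6; c'Δl = 13.92; W sinα = 10.6
Σc'Δl = 89.1 kN/m; ΣN' = 299.8 kN/m; ΣW sinα = 111.7 kN/m
Resisting = 89.1 + 299.8·tan30.4° = 89.1 + 175.9 = 265.0 kN/m
FS = 265.0 / 111.7 = 2.372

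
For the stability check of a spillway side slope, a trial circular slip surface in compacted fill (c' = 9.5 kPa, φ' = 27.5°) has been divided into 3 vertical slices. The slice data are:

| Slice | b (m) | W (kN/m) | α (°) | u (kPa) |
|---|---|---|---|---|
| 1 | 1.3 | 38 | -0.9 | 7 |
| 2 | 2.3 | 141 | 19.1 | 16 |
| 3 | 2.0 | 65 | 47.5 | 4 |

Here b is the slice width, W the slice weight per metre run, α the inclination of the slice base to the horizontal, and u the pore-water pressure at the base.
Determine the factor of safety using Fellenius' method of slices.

Ordinary method of slices: FS = Σ[c'·Δl_i + (W_i cosα_i − u_i·Δl_i)·tanφ'] / Σ W_i sinα_i, with Δl_i = b_i / cosα_i.
Slice 1: Δl = 1.3/cos(-0.9°) = 1.300 m; N'_1 = 38·cos(-0.9°) − 7·1.300 = 28.9; c'Δl = 12.35; W sinα = -0.6
Slice 2: Δl = 2.3/cos19.1° = 2.434 m; N'_2 = 141·cos19.1° − 16·2.434 = 94.3; c'Δl = 23.12; W sinα = 46.1
Slice 3: Δl = 2.0/cos47.5° = 2.960 m; N'_3 = 65·cos47.5° − 4·2.960 = 32.1; c'Δl = 28.12; W sinα = 47.9
Σc'Δl = 63.6 kN/m; ΣN' = 155.3 kN/m; ΣW sinα = 93.5 kN/m
Resisting = 63.6 + 155.3·tan27.5° = 63.6 + 80.8 = 144.4 kN/m
FS = 144.4 / 93.5 = 1.545

FS = 1.55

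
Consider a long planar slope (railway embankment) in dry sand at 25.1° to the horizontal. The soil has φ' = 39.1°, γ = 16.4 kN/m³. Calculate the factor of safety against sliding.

FS = 1.73

For a dry cohesionless infinite slope the factor of safety is FS = tanφ' / tanβ.
FS = tan39.1° / tan25.1° = 0.8127 / 0.4684 = 1.735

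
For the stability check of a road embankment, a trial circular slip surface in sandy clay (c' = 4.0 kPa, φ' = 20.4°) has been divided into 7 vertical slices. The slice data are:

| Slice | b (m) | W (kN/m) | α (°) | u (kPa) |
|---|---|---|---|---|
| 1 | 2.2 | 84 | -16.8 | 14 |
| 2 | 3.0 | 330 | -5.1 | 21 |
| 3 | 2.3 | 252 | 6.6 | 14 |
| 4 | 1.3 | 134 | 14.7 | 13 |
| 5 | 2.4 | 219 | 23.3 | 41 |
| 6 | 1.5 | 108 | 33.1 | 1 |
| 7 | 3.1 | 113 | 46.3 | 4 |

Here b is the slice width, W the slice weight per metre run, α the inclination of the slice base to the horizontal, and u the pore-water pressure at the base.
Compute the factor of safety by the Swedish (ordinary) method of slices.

Ordinary method of slices: FS = Σ[c'·Δl_i + (W_i cosα_i − u_i·Δl_i)·tanφ'] / Σ W_i sinα_i, with Δl_i = b_i / cosα_i.
Slice 1: Δl = 2.2/cos(-16.8°) = 2.298 m; N'_1 = 84·cos(-16.8°) − 14·2.298 = 48.2; c'Δl = 9.19; W sinα = -24.3
Slice 2: Δl = 3.0/cos(-5.1°) = 3.012 m; N'_2 = 330·cos(-5.1°) − 21·3.012 = 265.4; c'Δl = 12.05; W sinα = -29.3
Slice 3: Δl = 2.3/cos6.6° = 2.315 m; N'_3 = 252·cos6.6° − 14·2.315 = 217.9; c'Δl = 9.26; W sinα = 29.0
Slice 4: Δl = 1.3/cos14.7° = 1.344 m; N'_4 = 134·cos14.7° − 13·1.344 = 112.1; c'Δl = 5.38; W sinα = 34.0
Slice 5: Δl = 2.4/cos23.3° = 2.613 m; N'_5 = 219·cos23.3° − 41·2.613 = 94.0; c'Δl = 10.45; W sinα = 86.6
Slice 6: Δl = 1.5/cos33.1° = 1.791 m; N'_6 = 108·cos33.1° − 1·1.791 = 88.7; c'Δl = 7.16; W sinα = 59.0
Slice 7: Δl = 3.1/cos46.3° = 4.487 m; N'_7 = 113·cos46.3° − 4·4.487 = 60.1; c'Δl = 17.95; W sinα = 81.7
Σc'Δl = 71.4 kN/m; ΣN' = 886.5 kN/m; ΣW sinα = 236.7 kN/m
Resisting = 71.4 + 886.5·tan20.4° = 71.4 + 329.7 = 401.1 kN/m
FS = 401.1 / 236.7 = 1.695

FS = 1.70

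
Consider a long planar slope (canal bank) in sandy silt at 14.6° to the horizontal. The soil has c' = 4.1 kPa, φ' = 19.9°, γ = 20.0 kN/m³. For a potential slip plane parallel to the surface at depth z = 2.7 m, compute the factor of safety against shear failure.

FS = 1.70

For an infinite slope with a slip plane parallel to the surface (no pore pressure): FS = [c' + γz cos²β tanφ'] / [γz sinβ cosβ].
γz = 20.0·2.7 = 54.00 kN/m²
Numerator = 4.1 + 54.00·cos²14.6°·tan19.9° = 4.1 + 54.00·0.9365·0.3620 = 22.406 kPa
Denominator = 54.00·sin14.6°·cos14.6° = 54.00·0.2521·0.9677 = 13.172 kPa
FS = 22.406 / 13.172 = 1.701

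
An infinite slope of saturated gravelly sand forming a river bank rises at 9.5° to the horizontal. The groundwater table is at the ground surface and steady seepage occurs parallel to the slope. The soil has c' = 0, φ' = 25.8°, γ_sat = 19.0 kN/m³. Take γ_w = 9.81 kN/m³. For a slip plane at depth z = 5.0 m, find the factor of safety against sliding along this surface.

FS = 1.40

With seepage parallel to the slope and the water table at the surface, the effective normal stress on the slip plane uses the buoyant unit weight γ' = γ_sat − γ_w while the driving shear stress uses γ_sat:
FS = [c' + γ' z cos²β tanφ'] / [γ_sat z sinβ cosβ]
(For c' = 0 this reduces to FS = (γ'/γ_sat)·tanφ'/tanβ.)
γ' = 19.0 − 9.81 = 9.19 kN/m³
Numerator = 0.0 + 9.19·5.0·cos²9.5°·tan25.8° = 0.0 + 9.19·5.0·0.9728·0.4834 = 21.608 kPa
Denominator = 19.0·5.0·sin9.5°·cos9.5° = 19.0·5.0·0.1650·0.9863 = 15.464 kPa
FS = 21.608 / 15.464 = 1.397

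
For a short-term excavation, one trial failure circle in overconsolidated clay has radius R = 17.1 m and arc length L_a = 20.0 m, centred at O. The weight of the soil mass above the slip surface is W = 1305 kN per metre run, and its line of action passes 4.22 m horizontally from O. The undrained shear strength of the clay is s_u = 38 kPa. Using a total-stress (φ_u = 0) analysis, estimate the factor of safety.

FS = 2.36

Taking moments about the centre O, the resisting moment is provided by the undrained shear strength acting along the arc:
M_R = s_u·L_a·R = 38·20.00·17.1 = 12996.0 kN·m/m
M_D = W·d = 1305·4.22 = 5507.1 kN·m/m
FS = M_R / M_D = 12996.0 / 5507.1 = 2.360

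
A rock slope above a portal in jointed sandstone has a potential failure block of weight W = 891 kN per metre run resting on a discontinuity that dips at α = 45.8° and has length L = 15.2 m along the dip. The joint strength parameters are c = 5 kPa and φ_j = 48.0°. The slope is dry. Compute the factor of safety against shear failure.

Resolving the block weight along and normal to the plane and applying the Mohr–Coulomb strength on the joint:
N' = W cosα = 891·cos45.8° = 621.2 kN/m
Driving force T = W sinα = 891·sin45.8° = 638.8 kN/m
Resisting force R = c·L + N'·tanφ_j = 5·15.2 + 621.2·tan48.0° = 76.0 + 689.9 = 765.9 kN/m
FS = R / T = 765.9 / 638.8 = 1.199

FS = 1.20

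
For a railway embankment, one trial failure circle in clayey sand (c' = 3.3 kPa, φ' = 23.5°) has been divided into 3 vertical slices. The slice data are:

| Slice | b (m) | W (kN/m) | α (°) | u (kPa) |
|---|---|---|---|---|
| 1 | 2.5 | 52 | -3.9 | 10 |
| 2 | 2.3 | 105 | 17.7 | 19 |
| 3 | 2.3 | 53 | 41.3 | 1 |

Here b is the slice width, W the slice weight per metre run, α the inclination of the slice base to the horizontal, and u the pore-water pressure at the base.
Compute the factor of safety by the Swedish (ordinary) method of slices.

Ordinary method of slices: FS = Σ[c'·Δl_i + (W_i cosα_i − u_i·Δl_i)·tanφ'] / Σ W_i sinα_i, with Δl_i = b_i / cosα_i.
Slice 1: Δl = 2.5/cos(-3.9°) = 2.506 m; N'_1 = 52·cos(-3.9°) − 10·2.506 = 26.8; c'Δl = 8.27; W sinα = -3.5
Slice 2: Δl = 2.3/cos17.7° = 2.414 m; N'_2 = 105·cos17.7° − 19·2.414 = 54.2; c'Δl = 7.97; W sinα = 31.9
Slice 3: Δl = 2.3/cos41.3° = 3.062 m; N'_3 = 53·cos41.3° − 1·3.062 = 36.8; c'Δl = 10.10; W sinα = 35.0
Σc'Δl = 26.3 kN/m; ΣN' = 117.7 kN/m; ΣW sinα = 63.4 kN/m
Resisting = 26.3 + 117.7·tan23.5° = 26.3 + 51.2 = 77.5 kN/m
FS = 77.5 / 63.4 = 1.224

FS = 1.22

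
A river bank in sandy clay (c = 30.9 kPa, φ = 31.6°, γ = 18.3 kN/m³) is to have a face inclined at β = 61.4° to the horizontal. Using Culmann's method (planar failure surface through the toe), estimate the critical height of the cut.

H_c = 38.20 m

Culmann's analysis gives the critical failure plane at α_cr = (β + φ)/2 = (61.4 + 31.6)/2 = 46.5°, and the critical height
H_c = (4c/γ) · sinβ cosφ / [1 − cos(β − φ)]
    = (4·30.9/18.3) · sin61.4°·cos31.6° / [1 − cos(29.8°)]
    = 6.754 · 0.8780·0.8517 / [1 − 0.8678]
    = 6.754 · 0.7478 / 0.1322
    = 38.20 m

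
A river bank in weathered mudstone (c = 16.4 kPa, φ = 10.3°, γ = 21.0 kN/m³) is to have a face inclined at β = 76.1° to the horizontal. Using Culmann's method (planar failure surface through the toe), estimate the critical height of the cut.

Culmann's analysis gives the critical failure plane at α_cr = (β + φ)/2 = (76.1 + 10.3)/2 = 43.2°, and the critical height
H_c = (4c/γ) · sinβ cosφ / [1 − cos(β − φ)]
    = (4·16.4/21.0) · sin76.1°·cos10.3° / [1 − cos(65.8°)]
    = 3.124 · 0.9707·0.9839 / [1 − 0.4099]
    = 3.124 · 0.9551 / 0.5901
    = 5.06 m

H_c = 5.06 m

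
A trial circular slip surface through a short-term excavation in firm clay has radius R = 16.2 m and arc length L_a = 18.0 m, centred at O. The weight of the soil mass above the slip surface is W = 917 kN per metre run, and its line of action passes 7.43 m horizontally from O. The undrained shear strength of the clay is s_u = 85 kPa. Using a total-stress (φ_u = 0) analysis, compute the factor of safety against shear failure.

FS = 3.64

Taking moments about the centre O, the resisting moment is provided by the undrained shear strength acting along the arc:
M_R = s_u·L_a·R = 85·18.00·16.2 = 24786.0 kN·m/m
M_D = W·d = 917·7.43 = 6813.3 kN·m/m
FS = M_R / M_D = 24786.0 / 6813.3 = 3.638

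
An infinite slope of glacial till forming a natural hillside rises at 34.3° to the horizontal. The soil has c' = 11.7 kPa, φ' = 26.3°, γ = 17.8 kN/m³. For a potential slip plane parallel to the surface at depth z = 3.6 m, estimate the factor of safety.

For an infinite slope with a slip plane parallel to the surface (no pore pressure): FS = [c' + γz cos²β tanφ'] / [γz sinβ cosβ].
γz = 17.8·3.6 = 64.08 kN/m²
Numerator = 11.7 + 64.08·cos²34.3°·tan26.3° = 11.7 + 64.08·0.6824·0.4942 = 33.313 kPa
Denominator = 64.08·sin34.3°·cos34.3° = 64.08·0.5635·0.8261 = 29.831 kPa
FS = 33.313 / 29.831 = 1.117

FS = 1.12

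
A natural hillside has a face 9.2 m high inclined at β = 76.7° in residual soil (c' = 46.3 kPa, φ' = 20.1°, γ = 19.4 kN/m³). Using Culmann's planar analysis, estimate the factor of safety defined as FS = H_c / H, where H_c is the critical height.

H_c = (4c'/γ) · sinβ cosφ' / [1 − cos(β − φ')]
    = (4·46.3/19.4) · sin76.7°·cos20.1° / [1 − cos56.6°]
    = 9.546 · 0.9139 / 0.4495 = 19.41 m
FS = H_c / H = 19.41 / 9.2 = 2.110

FS = 2.11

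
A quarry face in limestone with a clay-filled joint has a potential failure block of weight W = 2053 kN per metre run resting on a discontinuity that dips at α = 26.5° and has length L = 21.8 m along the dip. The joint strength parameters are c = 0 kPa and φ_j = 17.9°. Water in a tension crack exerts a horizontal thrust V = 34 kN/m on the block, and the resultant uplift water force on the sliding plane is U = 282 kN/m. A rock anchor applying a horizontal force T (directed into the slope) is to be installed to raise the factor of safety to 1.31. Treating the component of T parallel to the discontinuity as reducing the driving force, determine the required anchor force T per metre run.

T = 564 kN/m

Resolving forces along and normal to the sliding plane, with the horizontal anchor force T adding T·sinα to the effective normal force and T·cosα acting up the plane against the driving force:
FS = [cL + (W cosα − U − V sinα + T sinα) tanφ_j] / [W sinα + V cosα − T cosα]
Without the anchor: N' = 1540.1 kN/m, driving T_d = 946.5 kN/m, resisting R = 0·21.8 + 1540.1·tan17.9° = 497.4 kN/m, FS = 0.53.
Setting FS = 1.31 and solving for T:
1.31·(946.5 − T cos26.5°) = 497.4 + T sin26.5°·tan17.9°
T·(sin26.5°·tan17.9° + 1.31·cos26.5°) = 1.31·946.5 − 497.4
T·(0.4462·0.3230 + 1.31·0.8949) = 1239.9 − 497.4 = 742.4
T·1.3165 = 742.4
T = 563.9 kN/m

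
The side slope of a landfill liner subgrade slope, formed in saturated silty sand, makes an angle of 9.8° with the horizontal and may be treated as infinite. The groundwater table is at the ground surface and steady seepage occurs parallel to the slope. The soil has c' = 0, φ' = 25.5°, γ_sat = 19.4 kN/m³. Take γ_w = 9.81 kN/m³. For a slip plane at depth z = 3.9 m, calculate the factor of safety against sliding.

FS = 1.37

With seepage parallel to the slope and the water table at the surface, the effective normal stress on the slip plane uses the buoyant unit weight γ' = γ_sat − γ_w while the driving shear stress uses γ_sat:
FS = [c' + γ' z cos²β tanφ'] / [γ_sat z sinβ cosβ]
(For c' = 0 this reduces to FS = (γ'/γ_sat)·tanφ'/tanβ.)
γ' = 19.4 − 9.81 = 9.59 kN/m³
Numerator = 0.0 + 9.59·3.9·cos²9.8°·tan25.5° = 0.0 + 9.59·3.9·0.9710·0.4770 = 17.323 kPa
Denominator = 19.4·3.9·sin9.8°·cos9.8° = 19.4·3.9·0.1702·0.9854 = 12.690 kPa
FS = 17.323 / 12.690 = 1.365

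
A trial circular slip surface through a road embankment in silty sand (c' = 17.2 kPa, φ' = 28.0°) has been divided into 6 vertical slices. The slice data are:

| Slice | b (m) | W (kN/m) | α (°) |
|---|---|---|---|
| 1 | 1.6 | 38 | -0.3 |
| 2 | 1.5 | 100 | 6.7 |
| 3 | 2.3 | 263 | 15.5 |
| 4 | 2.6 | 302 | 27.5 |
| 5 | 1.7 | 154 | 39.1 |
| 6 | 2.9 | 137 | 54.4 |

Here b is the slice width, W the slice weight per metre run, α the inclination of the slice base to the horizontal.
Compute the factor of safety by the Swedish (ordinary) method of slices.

FS = 1.69

Ordinary method of slices: FS = Σ[c'·Δl_i + (W_i cosα_i)·tanφ'] / Σ W_i sinα_i, with Δl_i = b_i / cosα_i.
Slice 1: Δl = 1.6/cos(-0.3°) = 1.600 m; N'_1 = 38·cos(-0.3°) = 38.0; c'Δl = 27.52; W sinα = -0.2
Slice 2: Δl = 1.5/cos6.7° = 1.510 m; N'_2 = 100·cos6.7° = 99.3; c'Δl = 25.98; W sinα = 11.7
Slice 3: Δl = 2.3/cos15.5° = 2.387 m; N'_3 = 263·cos15.5° = 253.4; c'Δl = 41.05; W sinα = 70.3
Slice 4: Δl = 2.6/cos27.5° = 2.931 m; N'_4 = 302·cos27.5° = 267.9; c'Δl = 50.42; W sinα = 139.4
Slice 5: Δl = 1.7/cos39.1° = 2.191 m; N'_5 = 154·cos39.1° = 119.5; c'Δl = 37.68; W sinα = 97.1
Slice 6: Δl = 2.9/cos54.4° = 4.982 m; N'_6 = 137·cos54.4° = 79.8; c'Δl = 85.69; W sinα = 111.4
Σc'Δl = 268.3 kN/m; ΣN' = 857.9 kN/m; ΣW sinα = 429.7 kN/m
Resisting = 268.3 + 857.9·tan28.0° = 268.3 + 456.1 = 724.5 kN/m
FS = 724.5 / 429.7 = 1.686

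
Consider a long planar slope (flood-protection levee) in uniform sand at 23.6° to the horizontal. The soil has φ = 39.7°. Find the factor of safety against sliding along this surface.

For a dry cohesionless infinite slope the factor of safety is FS = tanφ / tanβ.
FS = tan39.7° / tan23.6° = 0.8302 / 0.4369 = 1.900

FS = 1.90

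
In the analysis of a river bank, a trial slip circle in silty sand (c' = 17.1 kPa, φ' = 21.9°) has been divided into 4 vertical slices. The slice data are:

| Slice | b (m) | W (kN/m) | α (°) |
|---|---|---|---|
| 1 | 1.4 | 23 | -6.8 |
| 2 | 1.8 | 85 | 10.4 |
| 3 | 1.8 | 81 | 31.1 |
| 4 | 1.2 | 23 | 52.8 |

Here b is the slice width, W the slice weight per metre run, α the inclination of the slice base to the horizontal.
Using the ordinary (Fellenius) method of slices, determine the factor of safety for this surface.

Ordinary method of slices: FS = Σ[c'·Δl_i + (W_i cosα_i)·tanφ'] / Σ W_i sinα_i, with Δl_i = b_i / cosα_i.
Slice 1: Δl = 1.4/cos(-6.8°) = 1.410 m; N'_1 = 23·cos(-6.8°) = 22.8; c'Δl = 24.11; W sinα = -2.7
Slice 2: Δl = 1.8/cos10.4° = 1.830 m; N'_2 = 85·cos10.4° = 83.6; c'Δl = 31.29; W sinα = 15.3
Slice 3: Δl = 1.8/cos31.1° = 2.102 m; N'_3 = 81·cos31.1° = 69.4; c'Δl = 35.95; W sinα = 41.8
Slice 4: Δl = 1.2/cos52.8° = 1.985 m; N'_4 = 23·cos52.8° = 13.9; c'Δl = 33.94; W sinα = 18.3
Σc'Δl = 125.3 kN/m; ΣN' = 189.7 kN/m; ΣW sinα = 72.8 kN/m
Resisting = 125.3 + 189.7·tan21.9° = 125.3 + 76.3 = 201.6 kN/m
FS = 201.6 / 72.8 = 2.769

FS = 2.77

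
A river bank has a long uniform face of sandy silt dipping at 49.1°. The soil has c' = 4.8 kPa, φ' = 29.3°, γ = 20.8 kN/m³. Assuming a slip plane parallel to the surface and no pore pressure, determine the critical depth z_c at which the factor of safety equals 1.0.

Setting FS = 1.00 in FS = [c' + γz cos²β tanφ'] / [γz sinβ cosβ] and solving for z:
z = c' / [γ cosβ (FS·sinβ − cosβ·tanφ')]
  = 4.8 / [20.8·cos49.1°·(1.00·sin49.1° − cos49.1°·tan29.3°)]
  = 4.8 / [20.8·0.6547·(1.00·0.7559 − 0.6547·0.5612)]
  = 4.8 / 5.2899 = 0.907 m

z_c = 0.91 m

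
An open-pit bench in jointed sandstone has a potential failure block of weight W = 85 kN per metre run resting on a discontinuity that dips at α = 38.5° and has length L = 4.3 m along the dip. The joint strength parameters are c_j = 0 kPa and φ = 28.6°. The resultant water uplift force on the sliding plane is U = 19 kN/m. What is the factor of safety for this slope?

Resolving the block weight along and normal to the plane and applying the Mohr–Coulomb strength on the joint:
N' = W cosα − U = 85·cos38.5° − 19 = 47.5 kN/m
Driving force T = W sinα = 85·sin38.5° = 52.9 kN/m
Resisting force R = c_j·L + N'·tanφ = 0·4.3 + 47.5·tan28.6° = 0.0 + 25.9 = 25.9 kN/m
FS = R / T = 25.9 / 52.9 = 0.490

FS = 0.49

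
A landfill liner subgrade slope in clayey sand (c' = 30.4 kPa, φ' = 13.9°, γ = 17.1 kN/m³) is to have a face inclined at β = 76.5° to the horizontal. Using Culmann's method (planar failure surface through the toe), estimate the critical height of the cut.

H_c = 12.43 m

Culmann's analysis gives the critical failure plane at α_cr = (β + φ')/2 = (76.5 + 13.9)/2 = 45.2°, and the critical height
H_c = (4c'/γ) · sinβ cosφ' / [1 − cos(β − φ')]
    = (4·30.4/17.1) · sin76.5°·cos13.9° / [1 − cos(62.6°)]
    = 7.111 · 0.9724·0.9707 / [1 − 0.4602]
    = 7.111 · 0.9439 / 0.5398
    = 12.43 m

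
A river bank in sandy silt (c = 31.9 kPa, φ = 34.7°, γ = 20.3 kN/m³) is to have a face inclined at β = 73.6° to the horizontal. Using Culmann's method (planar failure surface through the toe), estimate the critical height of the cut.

Culmann's analysis gives the critical failure plane at α_cr = (β + φ)/2 = (73.6 + 34.7)/2 = 54.1°, and the critical height
H_c = (4c/γ) · sinβ cosφ / [1 − cos(β − φ)]
    = (4·31.9/20.3) · sin73.6°·cos34.7° / [1 − cos(38.9°)]
    = 6.286 · 0.9593·0.8221 / [1 − 0.7782]
    = 6.286 · 0.7887 / 0.2218
    = 22.36 m

H_c = 22.36 m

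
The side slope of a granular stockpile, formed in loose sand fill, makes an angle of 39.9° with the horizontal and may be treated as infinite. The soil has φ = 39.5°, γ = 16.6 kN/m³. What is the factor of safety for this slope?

FS = 0.99

For a dry cohesionless infinite slope the factor of safety is FS = tanφ / tanβ.
FS = tan39.5° / tan39.9° = 0.8243 / 0.8361 = 0.986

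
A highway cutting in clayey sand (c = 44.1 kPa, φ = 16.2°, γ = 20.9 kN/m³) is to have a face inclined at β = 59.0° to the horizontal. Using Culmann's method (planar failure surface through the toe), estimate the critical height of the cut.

Culmann's analysis gives the critical failure plane at α_cr = (β + φ)/2 = (59.0 + 16.2)/2 = 37.6°, and the critical height
H_c = (4c/γ) · sinβ cosφ / [1 − cos(β − φ)]
    = (4·44.1/20.9) · sin59.0°·cos16.2° / [1 − cos(42.8°)]
    = 8.440 · 0.8572·0.9603 / [1 − 0.7337]
    = 8.440 · 0.8231 / 0.2663
    = 26.09 m

H_c = 26.09 m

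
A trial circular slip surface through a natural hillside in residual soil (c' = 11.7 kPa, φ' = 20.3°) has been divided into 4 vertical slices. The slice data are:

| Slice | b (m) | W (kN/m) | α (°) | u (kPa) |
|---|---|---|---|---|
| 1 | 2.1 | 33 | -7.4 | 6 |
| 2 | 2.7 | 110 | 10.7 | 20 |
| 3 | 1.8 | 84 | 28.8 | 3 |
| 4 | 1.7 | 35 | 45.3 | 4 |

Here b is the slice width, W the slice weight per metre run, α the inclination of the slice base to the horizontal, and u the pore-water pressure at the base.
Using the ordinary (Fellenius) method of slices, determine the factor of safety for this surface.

FS = 2.05

Ordinary method of slices: FS = Σ[c'·Δl_i + (W_i cosα_i − u_i·Δl_i)·tanφ'] / Σ W_i sinα_i, with Δl_i = b_i / cosα_i.
Slice 1: Δl = 2.1/cos(-7.4°) = 2.118 m; N'_1 = 33·cos(-7.4°) − 6·2.118 = 20.0; c'Δl = 24.78; W sinα = -4.3
Slice 2: Δl = 2.7/cos10.7° = 2.748 m; N'_2 = 110·cos10.7° − 20·2.748 = 53.1; c'Δl = 32.15; W sinα = 20.4
Slice 3: Δl = 1.8/cos28.8° = 2.054 m; N'_3 = 84·cos28.8° − 3·2.054 = 67.4; c'Δl = 24.03; W sinα = 40.5
Slice 4: Δl = 1.7/cos45.3° = 2.417 m; N'_4 = 35·cos45.3° − 4·2.417 = 15.0; c'Δl = 28.28; W sinα = 24.9
Σc'Δl = 109.2 kN/m; ΣN' = 155.6 kN/m; ΣW sinα = 81.5 kN/m
Resisting = 109.2 + 155.6·tan20.3° = 109.2 + 57.5 = 166.8 kN/m
FS = 166.8 / 81.5 = 2.046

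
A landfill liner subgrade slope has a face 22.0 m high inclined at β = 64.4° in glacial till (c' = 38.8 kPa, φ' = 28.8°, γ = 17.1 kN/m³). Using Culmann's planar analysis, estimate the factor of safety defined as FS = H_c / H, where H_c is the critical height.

H_c = (4c'/γ) · sinβ cosφ' / [1 − cos(β − φ')]
    = (4·38.8/17.1) · sin64.4°·cos28.8° / [1 − cos35.6°]
    = 9.076 · 0.7903 / 0.1869 = 38.38 m
FS = H_c / H = 38.38 / 22.0 = 1.744

FS = 1.74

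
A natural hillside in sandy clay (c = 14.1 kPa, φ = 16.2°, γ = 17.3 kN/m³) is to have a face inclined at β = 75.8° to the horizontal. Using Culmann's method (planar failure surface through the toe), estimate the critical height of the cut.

H_c = 6.14 m

Culmann's analysis gives the critical failure plane at α_cr = (β + φ)/2 = (75.8 + 16.2)/2 = 46.0°, and the critical height
H_c = (4c/γ) · sinβ cosφ / [1 − cos(β − φ)]
    = (4·14.1/17.3) · sin75.8°·cos16.2° / [1 − cos(59.6°)]
    = 3.260 · 0.9694·0.9603 / [1 − 0.5060]
    = 3.260 · 0.9310 / 0.4940
    = 6.14 m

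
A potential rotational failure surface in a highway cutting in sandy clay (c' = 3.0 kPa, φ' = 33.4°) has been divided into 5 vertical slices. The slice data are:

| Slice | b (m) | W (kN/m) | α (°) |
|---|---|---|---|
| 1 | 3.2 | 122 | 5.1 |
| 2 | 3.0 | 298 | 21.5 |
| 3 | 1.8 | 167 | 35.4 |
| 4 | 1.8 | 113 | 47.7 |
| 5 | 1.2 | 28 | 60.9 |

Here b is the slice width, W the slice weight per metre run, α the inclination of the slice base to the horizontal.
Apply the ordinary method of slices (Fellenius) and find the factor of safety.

Ordinary method of slices: FS = Σ[c'·Δl_i + (W_i cosα_i)·tanφ'] / Σ W_i sinα_i, with Δl_i = b_i / cosα_i.
Slice 1: Δl = 3.2/cos5.1° = 3.213 m; N'_1 = 122·cos5.1° = 121.5; c'Δl = 9.64; W sinα = 10.8
Slice 2: Δl = 3.0/cos21.5° = 3.224 m; N'_2 = 298·cos21.5° = 277.3; c'Δl = 9.67; W sinα = 109.2
Slice 3: Δl = 1.8/cos35.4° = 2.208 m; N'_3 = 167·cos35.4° = 136.1; c'Δl = 6.62; W sinα = 96.7
Slice 4: Δl = 1.8/cos47.7° = 2.675 m; N'_4 = 113·cos47.7° = 76.1; c'Δl = 8.02; W sinα = 83.6
Slice 5: Δl = 1.2/cos60.9° = 2.467 m; N'_5 = 28·cos60.9° = 13.6; c'Δl = 7.40; W sinα = 24.5
Σc'Δl = 41.4 kN/m; ΣN' = 624.6 kN/m; ΣW sinα = 324.8 kN/m
Resisting = 41.4 + 624.6·tan33.4° = 41.4 + 411.8 = 453.2 kN/m
FS = 453.2 / 324.8 = 1.395

FS = 1.40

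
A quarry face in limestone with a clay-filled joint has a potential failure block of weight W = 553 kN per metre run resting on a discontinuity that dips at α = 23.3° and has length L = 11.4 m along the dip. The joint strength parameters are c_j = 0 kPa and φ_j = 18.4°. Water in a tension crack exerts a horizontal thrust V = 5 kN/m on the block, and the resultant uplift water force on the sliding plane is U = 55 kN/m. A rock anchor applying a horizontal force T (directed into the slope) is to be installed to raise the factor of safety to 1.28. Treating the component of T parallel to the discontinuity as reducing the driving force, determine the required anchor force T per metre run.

T = 104 kN/m

Resolving forces along and normal to the sliding plane, with the horizontal anchor force T adding T·sinα to the effective normal force and T·cosα acting up the plane against the driving force:
FS = [c_jL + (W cosα − U − V sinα + T sinα) tanφ_j] / [W sinα + V cosα − T cosα]
Without the anchor: N' = 450.9 kN/m, driving T_d = 223.3 kN/m, resisting R = 0·11.4 + 450.9·tan18.4° = 150.0 kN/m, FS = 0.67.
Setting FS = 1.28 and solving for T:
1.28·(223.3 − T cos23.3°) = 150.0 + T sin23.3°·tan18.4°
T·(sin23.3°·tan18.4° + 1.28·cos23.3°) = 1.28·223.3 − 150.0
T·(0.3955·0.3327 + 1.28·0.9184) = 285.9 − 150.0 = 135.9
T·1.3072 = 135.9
T = 103.9 kN/m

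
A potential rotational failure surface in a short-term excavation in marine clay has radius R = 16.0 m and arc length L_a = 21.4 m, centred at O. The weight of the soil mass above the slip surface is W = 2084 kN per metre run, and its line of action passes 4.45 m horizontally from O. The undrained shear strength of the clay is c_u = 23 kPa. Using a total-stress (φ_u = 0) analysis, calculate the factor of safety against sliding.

FS = 0.85

Taking moments about the centre O, the resisting moment is provided by the undrained shear strength acting along the arc:
M_R = c_u·L_a·R = 23·21.40·16.0 = 7875.2 kN·m/m
M_D = W·d = 2084·4.45 = 9273.8 kN·m/m
FS = M_R / M_D = 7875.2 / 9273.8 = 0.849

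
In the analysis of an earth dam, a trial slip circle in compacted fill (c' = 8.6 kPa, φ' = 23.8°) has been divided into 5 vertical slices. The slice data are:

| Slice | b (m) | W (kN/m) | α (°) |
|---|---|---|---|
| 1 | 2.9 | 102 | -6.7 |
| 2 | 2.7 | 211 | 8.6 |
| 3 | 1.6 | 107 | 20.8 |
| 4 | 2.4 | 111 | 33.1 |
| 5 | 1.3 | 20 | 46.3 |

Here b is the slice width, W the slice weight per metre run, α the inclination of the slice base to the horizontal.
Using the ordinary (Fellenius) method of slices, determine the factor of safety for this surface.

FS = 2.50

Ordinary method of slices: FS = Σ[c'·Δl_i + (W_i cosα_i)·tanφ'] / Σ W_i sinα_i, with Δl_i = b_i / cosα_i.
Slice 1: Δl = 2.9/cos(-6.7°) = 2.920 m; N'_1 = 102·cos(-6.7°) = 101.3; c'Δl = 25.11; W sinα = -11.9
Slice 2: Δl = 2.7/cos8.6° = 2.731 m; N'_2 = 211·cos8.6° = 208.6; c'Δl = 23.48; W sinα = 31.6
Slice 3: Δl = 1.6/cos20.8° = 1.712 m; N'_3 = 107·cos20.8° = 100.0; c'Δl = 14.72; W sinα = 38.0
Slice 4: Δl = 2.4/cos33.1° = 2.865 m; N'_4 = 111·cos33.1° = 93.0; c'Δl = 24.64; W sinα = 60.6
Slice 5: Δl = 1.3/cos46.3° = 1.882 m; N'_5 = 20·cos46.3° = 13.8; c'Δl = 16.18; W sinα = 14.5
Σc'Δl = 104.1 kN/m; ΣN' = 516.8 kN/m; ΣW sinα = 132.7 kN/m
Resisting = 104.1 + 516.8·tan23.8° = 104.1 + 227.9 = 332.1 kN/m
FS = 332.1 / 132.7 = 2.502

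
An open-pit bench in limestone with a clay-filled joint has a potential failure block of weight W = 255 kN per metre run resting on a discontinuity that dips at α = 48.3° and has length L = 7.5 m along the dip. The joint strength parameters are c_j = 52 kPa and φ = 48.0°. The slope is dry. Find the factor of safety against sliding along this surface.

FS = 3.04

Resolving the block weight along and normal to the plane and applying the Mohr–Coulomb strength on the joint:
N' = W cosα = 255·cos48.3° = 169.6 kN/m
Driving force T = W sinα = 255·sin48.3° = 190.4 kN/m
Resisting force R = c_j·L + N'·tanφ = 52·7.5 + 169.6·tan48.0° = 390.0 + 188.4 = 578.4 kN/m
FS = R / T = 578.4 / 190.4 = 3.038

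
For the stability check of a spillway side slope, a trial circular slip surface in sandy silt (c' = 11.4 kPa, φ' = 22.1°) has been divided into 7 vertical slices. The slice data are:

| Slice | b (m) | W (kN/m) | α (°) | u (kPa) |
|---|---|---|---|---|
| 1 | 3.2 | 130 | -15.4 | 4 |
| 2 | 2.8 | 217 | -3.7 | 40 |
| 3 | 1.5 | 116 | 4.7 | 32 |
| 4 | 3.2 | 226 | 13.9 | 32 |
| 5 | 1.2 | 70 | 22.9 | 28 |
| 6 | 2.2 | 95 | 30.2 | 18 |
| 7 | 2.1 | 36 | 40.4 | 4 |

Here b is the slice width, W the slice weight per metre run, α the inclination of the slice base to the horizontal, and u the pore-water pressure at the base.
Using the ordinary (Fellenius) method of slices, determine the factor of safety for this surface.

FS = 3.47

Ordinary method of slices: FS = Σ[c'·Δl_i + (W_i cosα_i − u_i·Δl_i)·tanφ'] / Σ W_i sinα_i, with Δl_i = b_i / cosα_i.
Slice 1: Δl = 3.2/cos(-15.4°) = 3.319 m; N'_1 = 130·cos(-15.4°) − 4·3.319 = 112.1; c'Δl = 37.84; W sinα = -34.5
Slice 2: Δl = 2.8/cos(-3.7°) = 2.806 m; N'_2 = 217·cos(-3.7°) − 40·2.806 = 104.3; c'Δl = 31.99; W sinα = -14.0
Slice 3: Δl = 1.5/cos4.7° = 1.505 m; N'_3 = 116·cos4.7° − 32·1.505 = 67.4; c'Δl = 17.16; W sinα = 9.5
Slice 4: Δl = 3.2/cos13.9° = 3.297 m; N'_4 = 226·cos13.9° − 32·3.297 = 113.9; c'Δl = 37.58; W sinα = 54.3
Slice 5: Δl = 1.2/cos22.9° = 1.303 m; N'_5 = 70·cos22.9° − 28·1.303 = 28.0; c'Δl = 14.85; W sinα = 27.2
Slice 6: Δl = 2.2/cos30.2° = 2.545 m; N'_6 = 95·cos30.2° − 18·2.545 = 36.3; c'Δl = 29.02; W sinα = 47.8
Slice 7: Δl = 2.1/cos40.4° = 2.758 m; N'_7 = 36·cos40.4° − 4·2.758 = 16.4; c'Δl = 31.44; W sinα = 23.3
Σc'Δl = 199.9 kN/m; ΣN' = 478.4 kN/m; ΣW sinα = 113.6 kN/m
Resisting = 199.9 + 478.4·tan22.1° = 199.9 + 194.3 = 394.1 kN/m
FS = 394.1 / 113.6 = 3.469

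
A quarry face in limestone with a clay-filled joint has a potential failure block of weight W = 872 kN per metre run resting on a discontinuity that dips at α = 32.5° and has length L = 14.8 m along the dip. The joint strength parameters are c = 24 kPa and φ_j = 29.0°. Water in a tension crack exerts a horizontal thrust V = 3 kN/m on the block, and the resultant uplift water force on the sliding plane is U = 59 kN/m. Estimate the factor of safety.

Resolving the block weight along and normal to the plane and applying the Mohr–Coulomb strength on the joint:
N' = W cosα − U − V sinα = 872·cos32.5° − 59 − 3·sin32.5° = 674.8 kN/m
Driving force T = W sinα + V cosα = 872·sin32.5° + 3·cos32.5° = 471.1 kN/m
Resisting force R = c·L + N'·tanφ_j = 24·14.8 + 674.8·tan29.0° = 355.2 + 374.1 = 729.3 kN/m
FS = R / T = 729.3 / 471.1 = 1.548

FS = 1.55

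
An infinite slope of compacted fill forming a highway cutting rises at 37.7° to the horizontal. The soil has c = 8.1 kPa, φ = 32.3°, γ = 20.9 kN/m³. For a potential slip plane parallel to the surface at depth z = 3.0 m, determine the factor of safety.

FS = 1.08

For an infinite slope with a slip plane parallel to the surface (no pore pressure): FS = [c + γz cos²β tanφ] / [γz sinβ cosβ].
γz = 20.9·3.0 = 62.70 kN/m²
Numerator = 8.1 + 62.70·cos²37.7°·tan32.3° = 8.1 + 62.70·0.6260·0.6322 = 32.914 kPa
Denominator = 62.70·sin37.7°·cos37.7° = 62.70·0.6115·0.7912 = 30.338 kPa
FS = 32.914 / 30.338 = 1.085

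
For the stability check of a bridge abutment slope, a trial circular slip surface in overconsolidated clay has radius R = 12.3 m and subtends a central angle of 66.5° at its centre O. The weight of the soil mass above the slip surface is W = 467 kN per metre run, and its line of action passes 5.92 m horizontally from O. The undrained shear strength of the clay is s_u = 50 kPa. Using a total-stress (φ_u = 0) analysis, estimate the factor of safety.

Taking moments about the centre O, the resisting moment is provided by the undrained shear strength acting along the arc:
Arc length L_a = R·θ = 12.3·(66.5°·π/180) = 12.3·1.1606 = 14.28 m
M_R = s_u·L_a·R = 50·14.28·12.3 = 8779.7 kN·m/m
M_D = W·d = 467·5.92 = 2764.6 kN·m/m
FS = M_R / M_D = 8779.7 / 2764.6 = 3.176

FS = 3.18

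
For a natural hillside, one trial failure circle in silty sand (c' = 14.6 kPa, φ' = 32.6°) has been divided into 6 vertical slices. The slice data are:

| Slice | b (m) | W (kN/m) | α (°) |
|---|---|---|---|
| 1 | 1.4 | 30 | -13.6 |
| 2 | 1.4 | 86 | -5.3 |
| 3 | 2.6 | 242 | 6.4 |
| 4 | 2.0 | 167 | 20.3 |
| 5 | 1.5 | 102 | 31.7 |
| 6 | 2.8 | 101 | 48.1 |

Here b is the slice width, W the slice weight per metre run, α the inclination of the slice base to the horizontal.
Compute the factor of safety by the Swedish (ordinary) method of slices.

FS = 3.14

Ordinary method of slices: FS = Σ[c'·Δl_i + (W_i cosα_i)·tanφ'] / Σ W_i sinα_i, with Δl_i = b_i / cosα_i.
Slice 1: Δl = 1.4/cos(-13.6°) = 1.440 m; N'_1 = 30·cos(-13.6°) = 29.2; c'Δl = 21.03; W sinα = -7.1
Slice 2: Δl = 1.4/cos(-5.3°) = 1.406 m; N'_2 = 86·cos(-5.3°) = 85.6; c'Δl = 20.53; W sinα = -7.9
Slice 3: Δl = 2.6/cos6.4° = 2.616 m; N'_3 = 242·cos6.4° = 240.5; c'Δl = 38.20; W sinα = 27.0
Slice 4: Δl = 2.0/cos20.3° = 2.132 m; N'_4 = 167·cos20.3° = 156.6; c'Δl = 31.13; W sinα = 57.9
Slice 5: Δl = 1.5/cos31.7° = 1.763 m; N'_5 = 102·cos31.7° = 86.8; c'Δl = 25.74; W sinα = 53.6
Slice 6: Δl = 2.8/cos48.1° = 4.193 m; N'_6 = 101·cos48.1° = 67.5; c'Δl = 61.21; W sinα = 75.2
Σc'Δl = 197.8 kN/m; ΣN' = 666.1 kN/m; ΣW sinα = 198.7 kN/m
Resisting = 197.8 + 666.1·tan32.6° = 197.8 + 426.0 = 623.9 kN/m
FS = 623.9 / 198.7 = 3.140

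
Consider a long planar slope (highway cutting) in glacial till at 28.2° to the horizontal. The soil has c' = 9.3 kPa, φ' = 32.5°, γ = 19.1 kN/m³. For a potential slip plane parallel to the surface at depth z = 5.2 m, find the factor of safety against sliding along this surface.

For an infinite slope with a slip plane parallel to the surface (no pore pressure): FS = [c' + γz cos²β tanφ'] / [γz sinβ cosβ].
γz = 19.1·5.2 = 99.32 kN/m²
Numerator = 9.3 + 99.32·cos²28.2°·tan32.5° = 9.3 + 99.32·0.7767·0.6371 = 58.445 kPa
Denominator = 99.32·sin28.2°·cos28.2° = 99.32·0.4726·0.8813 = 41.363 kPa
FS = 58.445 / 41.363 = 1.413

FS = 1.41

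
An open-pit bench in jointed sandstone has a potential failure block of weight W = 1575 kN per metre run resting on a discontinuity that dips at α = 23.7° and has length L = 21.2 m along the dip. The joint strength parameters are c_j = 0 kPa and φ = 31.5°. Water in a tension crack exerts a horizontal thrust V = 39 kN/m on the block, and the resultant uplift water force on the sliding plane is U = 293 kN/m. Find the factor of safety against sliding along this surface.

FS = 1.04

Resolving the block weight along and normal to the plane and applying the Mohr–Coulomb strength on the joint:
N' = W cosα − U − V sinα = 1575·cos23.7° − 293 − 39·sin23.7° = 1133.5 kN/m
Driving force T = W sinα + V cosα = 1575·sin23.7° + 39·cos23.7° = 668.8 kN/m
Resisting force R = c_j·L + N'·tanφ = 0·21.2 + 1133.5·tan31.5° = 0.0 + 694.6 = 694.6 kN/m
FS = R / T = 694.6 / 668.8 = 1.039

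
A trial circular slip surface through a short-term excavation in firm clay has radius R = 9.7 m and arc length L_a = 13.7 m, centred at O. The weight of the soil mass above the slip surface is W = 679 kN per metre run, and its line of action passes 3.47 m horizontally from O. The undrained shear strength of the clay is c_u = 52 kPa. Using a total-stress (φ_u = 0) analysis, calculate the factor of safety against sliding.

FS = 2.93

Taking moments about the centre O, the resisting moment is provided by the undrained shear strength acting along the arc:
M_R = c_u·L_a·R = 52·13.70·9.7 = 6910.3 kN·m/m
M_D = W·d = 679·3.47 = 2356.1 kN·m/m
FS = M_R / M_D = 6910.3 / 2356.1 = 2.933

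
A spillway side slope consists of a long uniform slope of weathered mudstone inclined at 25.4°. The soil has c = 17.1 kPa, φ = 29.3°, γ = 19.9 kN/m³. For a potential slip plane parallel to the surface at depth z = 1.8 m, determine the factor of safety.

FS = 2.41

For an infinite slope with a slip plane parallel to the surface (no pore pressure): FS = [c + γz cos²β tanφ] / [γz sinβ cosβ].
γz = 19.9·1.8 = 35.82 kN/m²
Numerator = 17.1 + 35.82·cos²25.4°·tan29.3° = 17.1 + 35.82·0.8160·0.5612 = 33.503 kPa
Denominator = 35.82·sin25.4°·cos25.4° = 35.82·0.4289·0.9033 = 13.879 kPa
FS = 33.503 / 13.879 = 2.414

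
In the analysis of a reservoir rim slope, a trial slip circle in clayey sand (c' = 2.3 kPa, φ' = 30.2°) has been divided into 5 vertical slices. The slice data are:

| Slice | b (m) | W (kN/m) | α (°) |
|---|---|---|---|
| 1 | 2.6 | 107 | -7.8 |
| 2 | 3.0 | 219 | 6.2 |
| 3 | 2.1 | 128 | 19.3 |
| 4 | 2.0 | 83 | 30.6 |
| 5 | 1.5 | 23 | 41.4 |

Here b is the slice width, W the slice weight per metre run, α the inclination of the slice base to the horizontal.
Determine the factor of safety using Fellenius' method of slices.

Ordinary method of slices: FS = Σ[c'·Δl_i + (W_i cosα_i)·tanφ'] / Σ W_i sinα_i, with Δl_i = b_i / cosα_i.
Slice 1: Δl = 2.6/cos(-7.8°) = 2.624 m; N'_1 = 107·cos(-7.8°) = 106.0; c'Δl = 6.04; W sinα = -14.5
Slice 2: Δl = 3.0/cos6.2° = 3.018 m; N'_2 = 219·cos6.2° = 217.7; c'Δl = 6.94; W sinα = 23.7
Slice 3: Δl = 2.1/cos19.3° = 2.225 m; N'_3 = 128·cos19.3° = 120.8; c'Δl = 5.12; W sinα = 42.3
Slice 4: Δl = 2.0/cos30.6° = 2.324 m; N'_4 = 83·cos30.6° = 71.4; c'Δl = 5.34; W sinα = 42.3
Slice 5: Δl = 1.5/cos41.4° = 2.000 m; N'_5 = 23·cos41.4° = 17.3; c'Δl = 4.60; W sinα = 15.2
Σc'Δl = 28.0 kN/m; ΣN' = 533.2 kN/m; ΣW sinα = 108.9 kN/m
Resisting = 28.0 + 533.2·tan30.2° = 28.0 + 310.3 = 338.4 kN/m
FS = 338.4 / 108.9 = 3.107

FS = 3.11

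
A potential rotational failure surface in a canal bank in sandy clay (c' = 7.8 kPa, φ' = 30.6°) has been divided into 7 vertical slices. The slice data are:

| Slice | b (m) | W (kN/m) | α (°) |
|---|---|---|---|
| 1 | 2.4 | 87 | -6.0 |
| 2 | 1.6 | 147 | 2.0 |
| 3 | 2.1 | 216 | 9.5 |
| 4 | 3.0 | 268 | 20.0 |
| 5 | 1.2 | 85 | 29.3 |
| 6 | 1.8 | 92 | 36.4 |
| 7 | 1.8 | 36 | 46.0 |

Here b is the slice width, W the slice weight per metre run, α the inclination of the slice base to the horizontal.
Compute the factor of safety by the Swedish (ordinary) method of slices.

FS = 2.59

Ordinary method of slices: FS = Σ[c'·Δl_i + (W_i cosα_i)·tanφ'] / Σ W_i sinα_i, with Δl_i = b_i / cosα_i.
Slice 1: Δl = 2.4/cos(-6.0°) = 2.413 m; N'_1 = 87·cos(-6.0°) = 86.5; c'Δl = 18.82; W sinα = -9.1
Slice 2: Δl = 1.6/cos2.0° = 1.601 m; N'_2 = 147·cos2.0° = 146.9; c'Δl = 12.49; W sinα = 5.1
Slice 3: Δl = 2.1/cos9.5° = 2.129 m; N'_3 = 216·cos9.5° = 213.0; c'Δl = 16.61; W sinα = 35.7
Slice 4: Δl = 3.0/cos20.0° = 3.193 m; N'_4 = 268·cos20.0° = 251.8; c'Δl = 24.90; W sinα = 91.7
Slice 5: Δl = 1.2/cos29.3° = 1.376 m; N'_5 = 85·cos29.3° = 74.1; c'Δl = 10.73; W sinα = 41.6
Slice 6: Δl = 1.8/cos36.4° = 2.236 m; N'_6 = 92·cos36.4° = 74.1; c'Δl = 17.44; W sinα = 54.6
Slice 7: Δl = 1.8/cos46.0° = 2.591 m; N'_7 = 36·cos46.0° = 25.0; c'Δl = 20.21; W sinα = 25.9
Σc'Δl = 121.2 kN/m; ΣN' = 871.5 kN/m; ΣW sinα = 245.4 kN/m
Resisting = 121.2 + 871.5·tan30.6° = 121.2 + 515.4 = 636.6 kN/m
FS = 636.6 / 245.4 = 2.594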